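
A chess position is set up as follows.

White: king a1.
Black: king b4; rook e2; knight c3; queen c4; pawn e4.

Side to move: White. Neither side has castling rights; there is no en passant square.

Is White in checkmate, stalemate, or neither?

stalemate

White to move; white king on a1.
In check: no.
King squares — b1: attacked by Nc3; a2: attacked by Re2; b2: attacked by Re2.
Legal moves for White: none.
Not in check and no legal moves → stalemate.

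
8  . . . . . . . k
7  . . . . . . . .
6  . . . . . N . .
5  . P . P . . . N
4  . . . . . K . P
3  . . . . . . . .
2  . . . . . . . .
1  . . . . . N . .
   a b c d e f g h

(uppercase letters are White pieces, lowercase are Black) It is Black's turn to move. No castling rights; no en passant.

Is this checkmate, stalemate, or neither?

Black to move; black king on h8.
In check: no.
King squares — g7: attacked by Nh5; h7: attacked by Nf6; g8: attacked by Nf6.
Legal moves for Black: none.
Not in check and no legal moves → stalemate.

stalemate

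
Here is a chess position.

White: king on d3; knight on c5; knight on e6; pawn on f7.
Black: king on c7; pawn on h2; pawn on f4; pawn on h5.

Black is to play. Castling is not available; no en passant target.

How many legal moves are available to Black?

Black to move; king on c7.
In check: yes, from the white knight on e6.
Legal moves: Kc8, Kb8, Kd6, Kc6, Kb6.
Count: 5.

5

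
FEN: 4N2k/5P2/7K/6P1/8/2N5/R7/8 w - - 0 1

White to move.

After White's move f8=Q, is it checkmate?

yes

After f8=Q: black king on h8; in check: yes, from the white queen on f8.
King squares — g7: attacked by Kh6; h7: attacked by Kh6; g8: attacked by Qf8.
Black has no legal moves → checkmate.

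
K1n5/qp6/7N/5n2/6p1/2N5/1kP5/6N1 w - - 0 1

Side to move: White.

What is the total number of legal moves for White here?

0

White to move; king on a8.
In check: yes, from the black queen on a7.
Legal moves: none.
Count: 0.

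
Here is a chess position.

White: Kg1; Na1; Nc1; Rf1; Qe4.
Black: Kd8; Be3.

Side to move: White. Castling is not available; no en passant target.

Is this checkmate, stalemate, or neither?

neither

White to move; white king on g1.
In check: yes, from the black bishop on e3.
Legal moves for White: Kh2, Kg2, Kh1, Qxe3, Rf2.
White is in check but has 5 legal moves → neither.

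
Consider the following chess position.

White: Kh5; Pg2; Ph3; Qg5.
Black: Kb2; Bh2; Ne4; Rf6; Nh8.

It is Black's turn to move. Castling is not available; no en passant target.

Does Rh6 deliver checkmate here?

no

After Rh6: white king on h5; in check: yes, from the black rook on h6.
White has 3 legal replies: Kxh6, Kg4, Qxh6.
In check but a legal move exists → not checkmate.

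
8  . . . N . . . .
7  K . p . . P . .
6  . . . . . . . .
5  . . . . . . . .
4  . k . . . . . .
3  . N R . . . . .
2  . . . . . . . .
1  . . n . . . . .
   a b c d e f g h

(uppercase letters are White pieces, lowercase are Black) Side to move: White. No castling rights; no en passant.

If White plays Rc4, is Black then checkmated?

no

After Rc4: black king on b4; in check: yes, from the white rook on c4.
Black has 4 legal replies: Kb5, Kxc4, Kxb3, Ka3.
In check but a legal move exists → not checkmate.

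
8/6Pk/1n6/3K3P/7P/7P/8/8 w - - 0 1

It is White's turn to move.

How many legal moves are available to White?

White to move; king on d5.
In check: yes, from the black knight on b6.
Legal moves: Ke6, Kd6, Kc6, Ke5, Kc5, Ke4, Kd4.
Count: 7.

7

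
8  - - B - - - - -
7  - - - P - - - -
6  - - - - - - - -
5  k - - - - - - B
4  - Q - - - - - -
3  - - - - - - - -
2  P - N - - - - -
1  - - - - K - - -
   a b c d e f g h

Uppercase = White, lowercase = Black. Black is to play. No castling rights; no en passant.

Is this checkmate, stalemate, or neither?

Black to move; black king on a5.
In check: yes, from the white queen on b4.
King squares — a4: attacked by Qb4; b4: attacked by Nc2; b5: attacked by Qb4; a6: attacked by Bc8; b6: attacked by Qb4.
Legal moves for Black: none.
In check with no legal moves → checkmate.

checkmate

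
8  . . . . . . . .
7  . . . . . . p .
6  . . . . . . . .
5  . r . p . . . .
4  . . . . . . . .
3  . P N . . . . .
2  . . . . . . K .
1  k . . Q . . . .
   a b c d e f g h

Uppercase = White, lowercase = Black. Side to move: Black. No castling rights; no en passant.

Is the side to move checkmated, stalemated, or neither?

neither

Black to move; black king on a1.
In check: yes, from the white queen on d1.
King squares — b1: attacked by Qd1; a2: attacked by Nc3; b2: available.
Legal moves for Black: Kb2.
Black is in check but has 1 legal move → neither.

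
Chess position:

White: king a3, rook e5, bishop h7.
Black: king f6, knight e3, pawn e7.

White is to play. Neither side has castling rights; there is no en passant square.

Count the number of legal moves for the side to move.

23

White to move; king on a3.
In check: no.
Legal moves: Bg8, Bg6, Bf5, Be4, Bd3, Bc2, Bb1, Rxe7, Re6+, Rh5, Rg5, Rf5+, Rd5, Rc5, Rb5, Ra5, Re4, Rxe3, Kb4, Ka4, Kb3, Kb2, Ka2.
Count: 23.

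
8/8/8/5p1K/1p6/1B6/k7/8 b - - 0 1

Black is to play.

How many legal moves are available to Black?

5

Black to move; king on a2.
In check: yes, from the white bishop on b3.
Legal moves: Kxb3, Ka3, Kb2, Kb1, Ka1.
Count: 5.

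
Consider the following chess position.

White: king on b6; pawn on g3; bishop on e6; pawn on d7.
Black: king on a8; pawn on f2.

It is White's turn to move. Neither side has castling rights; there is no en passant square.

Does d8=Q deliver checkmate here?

yes

After d8=Q: black king on a8; in check: yes, from the white queen on d8.
King squares — a7: attacked by Kb6; b7: attacked by Kb6; b8: attacked by Qd8.
Black has no legal moves → checkmate.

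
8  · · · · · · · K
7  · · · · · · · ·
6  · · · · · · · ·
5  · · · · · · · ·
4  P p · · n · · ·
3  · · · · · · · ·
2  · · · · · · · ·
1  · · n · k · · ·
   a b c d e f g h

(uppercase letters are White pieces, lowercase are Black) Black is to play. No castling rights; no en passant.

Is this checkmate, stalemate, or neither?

neither

Black to move; black king on e1.
In check: no.
Legal moves for Black: Nf6, Nd6, Ng5, Nc5, Ng3, Nc3, Nf2, Nd2, Kf2, Ke2, Kd2, Kf1, Kd1, Nd3, Nb3, Ne2, Na2, b3.
Black has 18 legal moves and is not in check → neither.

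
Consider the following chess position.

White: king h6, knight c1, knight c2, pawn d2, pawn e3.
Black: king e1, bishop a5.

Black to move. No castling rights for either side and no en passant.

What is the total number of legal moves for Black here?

Black to move; king on e1.
In check: yes, from the white knight on c2.
Legal moves: Kf2, Kxd2, Kf1, Kd1.
Count: 4.

4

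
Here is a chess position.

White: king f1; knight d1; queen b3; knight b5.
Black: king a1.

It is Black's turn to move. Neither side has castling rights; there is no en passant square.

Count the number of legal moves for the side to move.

Black to move; king on a1.
In check: no.
Legal moves: none.
Count: 0.

0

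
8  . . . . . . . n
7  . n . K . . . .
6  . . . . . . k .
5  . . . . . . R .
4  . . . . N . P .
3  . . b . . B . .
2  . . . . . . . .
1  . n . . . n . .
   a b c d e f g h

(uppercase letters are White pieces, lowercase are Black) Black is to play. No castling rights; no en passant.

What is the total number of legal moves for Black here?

Black to move; king on g6.
In check: yes, from the white rook on g5.
Legal moves: Kh7, Kf7, Kh6.
Count: 3.

3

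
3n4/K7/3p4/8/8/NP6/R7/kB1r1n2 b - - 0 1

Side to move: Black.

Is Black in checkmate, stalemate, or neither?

Black to move; black king on a1.
In check: yes, from the white rook on a2.
King squares — b1: attacked by Na3; a2: attacked by Bb1; b2: attacked by Ra2.
Legal moves for Black: none.
In check with no legal moves → checkmate.

checkmate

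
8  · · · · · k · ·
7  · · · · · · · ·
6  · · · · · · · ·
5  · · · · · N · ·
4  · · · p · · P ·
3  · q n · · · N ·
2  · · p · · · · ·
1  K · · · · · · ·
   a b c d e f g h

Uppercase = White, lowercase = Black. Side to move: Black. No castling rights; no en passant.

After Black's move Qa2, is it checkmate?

After Qa2: white king on a1; in check: yes, from the black queen on a2.
King squares — b1: attacked by Qa2; a2: attacked by Nc3; b2: attacked by Qa2.
White has no legal moves → checkmate.

yes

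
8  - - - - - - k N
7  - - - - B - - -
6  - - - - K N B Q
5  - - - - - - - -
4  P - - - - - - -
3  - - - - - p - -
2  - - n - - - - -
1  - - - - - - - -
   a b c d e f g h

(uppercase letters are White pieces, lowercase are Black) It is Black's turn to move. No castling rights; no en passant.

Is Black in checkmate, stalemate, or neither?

checkmate

Black to move; black king on g8.
In check: yes, from the white knight on f6.
King squares — f7: attacked by Ke6; g7: attacked by Qh6; h7: attacked by Nf6; f8: attacked by Qh6; h8: attacked by Qh6.
Legal moves for Black: none.
In check with no legal moves → checkmate.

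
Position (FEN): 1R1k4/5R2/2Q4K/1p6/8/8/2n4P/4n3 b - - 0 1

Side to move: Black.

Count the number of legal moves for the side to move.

0

Black to move; king on d8.
In check: yes, from the white rook on b8.
Legal moves: none.
Count: 0.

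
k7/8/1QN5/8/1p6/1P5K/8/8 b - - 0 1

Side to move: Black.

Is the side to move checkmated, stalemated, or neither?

Black to move; black king on a8.
In check: no.
King squares — a7: attacked by Qb6; b7: attacked by Qb6; b8: attacked by Qb6.
Legal moves for Black: none.
Not in check and no legal moves → stalemate.

stalemate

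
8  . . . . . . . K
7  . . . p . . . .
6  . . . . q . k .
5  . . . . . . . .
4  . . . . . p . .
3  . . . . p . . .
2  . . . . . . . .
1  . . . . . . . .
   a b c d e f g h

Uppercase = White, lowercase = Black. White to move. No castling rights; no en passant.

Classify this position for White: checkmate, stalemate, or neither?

stalemate

White to move; white king on h8.
In check: no.
King squares — g7: attacked by Kg6; h7: attacked by Kg6; g8: attacked by Qe6.
Legal moves for White: none.
Not in check and no legal moves → stalemate.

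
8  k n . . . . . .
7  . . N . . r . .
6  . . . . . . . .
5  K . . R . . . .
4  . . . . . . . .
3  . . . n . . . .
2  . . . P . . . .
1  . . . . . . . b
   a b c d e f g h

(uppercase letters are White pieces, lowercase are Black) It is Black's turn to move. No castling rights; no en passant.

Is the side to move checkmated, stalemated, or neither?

Black to move; black king on a8.
In check: yes, from the white knight on c7.
King squares — a7: available; b7: available; b8: own knight.
Legal moves for Black: Kb7, Ka7, Rxc7.
Black is in check but has 3 legal moves → neither.

neither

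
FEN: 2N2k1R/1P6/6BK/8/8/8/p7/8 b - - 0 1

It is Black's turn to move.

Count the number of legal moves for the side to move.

Black to move; king on f8.
In check: yes, from the white rook on h8.
Legal moves: none.
Count: 0.

0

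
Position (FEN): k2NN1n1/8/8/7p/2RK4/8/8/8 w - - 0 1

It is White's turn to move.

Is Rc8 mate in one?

After Rc8: black king on a8; in check: yes, from the white rook on c8.
Black has 1 legal reply: Ka7.
In check but a legal move exists → not checkmate.

no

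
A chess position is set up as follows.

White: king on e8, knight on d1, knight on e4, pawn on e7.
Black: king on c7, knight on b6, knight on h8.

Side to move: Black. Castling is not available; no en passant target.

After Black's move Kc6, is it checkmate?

no

After Kc6: white king on e8; in check: no.
White is not in check, so this cannot be checkmate.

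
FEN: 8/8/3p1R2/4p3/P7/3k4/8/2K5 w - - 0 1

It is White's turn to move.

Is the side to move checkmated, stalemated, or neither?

neither

White to move; white king on c1.
In check: no.
Legal moves for White: Rf8, Rf7, Rh6, Rg6, Re6, Rxd6+, Rf5, Rf4, Rf3+, Rf2, Rf1, Kb2, Kd1, Kb1, a5.
White has 15 legal moves and is not in check → neither.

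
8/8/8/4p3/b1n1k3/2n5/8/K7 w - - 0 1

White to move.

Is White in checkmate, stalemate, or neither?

stalemate

White to move; white king on a1.
In check: no.
King squares — b1: attacked by Nc3; a2: attacked by Nc3; b2: attacked by Nc4.
Legal moves for White: none.
Not in check and no legal moves → stalemate.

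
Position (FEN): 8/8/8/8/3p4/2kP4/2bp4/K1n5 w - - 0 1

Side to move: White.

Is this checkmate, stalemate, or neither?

stalemate

White to move; white king on a1.
In check: no.
King squares — b1: attacked by Bc2; a2: attacked by Nc1; b2: attacked by Kc3.
Legal moves for White: none.
Not in check and no legal moves → stalemate.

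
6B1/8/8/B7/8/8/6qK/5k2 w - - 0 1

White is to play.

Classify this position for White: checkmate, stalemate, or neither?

White to move; white king on h2.
In check: yes, from the black queen on g2.
King squares — g1: attacked by Kf1; h1: attacked by Qg2; g2: attacked by Kf1; g3: attacked by Qg2; h3: attacked by Qg2.
Legal moves for White: none.
In check with no legal moves → checkmate.

checkmate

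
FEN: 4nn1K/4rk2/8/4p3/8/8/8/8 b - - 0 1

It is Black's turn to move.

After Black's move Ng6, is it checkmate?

no

After Ng6: white king on h8; in check: yes, from the black knight on g6.
White has 1 legal reply: Kh7.
In check but a legal move exists → not checkmate.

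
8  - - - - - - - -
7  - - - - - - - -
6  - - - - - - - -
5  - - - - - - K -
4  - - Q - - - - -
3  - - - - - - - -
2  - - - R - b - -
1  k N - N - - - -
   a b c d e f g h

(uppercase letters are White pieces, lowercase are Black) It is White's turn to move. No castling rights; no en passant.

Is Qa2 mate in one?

yes

After Qa2: black king on a1; in check: yes, from the white queen on a2.
King squares — b1: attacked by Qa2; a2: attacked by Rd2; b2: attacked by Nd1.
Black has no legal moves → checkmate.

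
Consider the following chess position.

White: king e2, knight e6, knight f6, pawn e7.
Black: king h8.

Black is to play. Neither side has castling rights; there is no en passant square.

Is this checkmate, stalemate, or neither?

Black to move; black king on h8.
In check: no.
King squares — g7: attacked by Ne6; h7: attacked by Nf6; g8: attacked by Nf6.
Legal moves for Black: none.
Not in check and no legal moves → stalemate.

stalemate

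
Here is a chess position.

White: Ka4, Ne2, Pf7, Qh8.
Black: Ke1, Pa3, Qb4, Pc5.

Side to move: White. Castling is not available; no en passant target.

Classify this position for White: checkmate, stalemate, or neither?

checkmate

White to move; white king on a4.
In check: yes, from the black queen on b4.
King squares — a3: attacked by Qb4; b3: attacked by Qb4; b4: attacked by Pc5; a5: attacked by Qb4; b5: attacked by Qb4.
Legal moves for White: none.
In check with no legal moves → checkmate.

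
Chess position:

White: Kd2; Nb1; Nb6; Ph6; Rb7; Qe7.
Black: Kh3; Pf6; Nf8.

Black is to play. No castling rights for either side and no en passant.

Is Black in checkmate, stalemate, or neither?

Black to move; black king on h3.
In check: no.
Legal moves for Black: Nh7, Nd7, Ng6, Ne6, Kh4, Kg4, Kg3, Kh2, Kg2, f5.
Black has 10 legal moves and is not in check → neither.

neither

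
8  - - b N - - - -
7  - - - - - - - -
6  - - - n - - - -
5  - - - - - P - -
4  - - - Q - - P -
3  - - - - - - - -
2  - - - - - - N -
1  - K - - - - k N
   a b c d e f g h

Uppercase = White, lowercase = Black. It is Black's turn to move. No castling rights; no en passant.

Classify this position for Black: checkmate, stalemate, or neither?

neither

Black to move; black king on g1.
In check: yes, from the white queen on d4.
King squares — f1: available; h1: available; f2: attacked by Nh1; g2: available; h2: available.
Legal moves for Black: Kh2, Kxg2, Kxh1, Kf1.
Black is in check but has 4 legal moves → neither.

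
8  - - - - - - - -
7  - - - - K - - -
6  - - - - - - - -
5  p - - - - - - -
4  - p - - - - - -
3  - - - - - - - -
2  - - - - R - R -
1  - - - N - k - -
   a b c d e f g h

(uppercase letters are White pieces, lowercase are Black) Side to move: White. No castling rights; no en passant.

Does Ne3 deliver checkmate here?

yes

After Ne3: black king on f1; in check: yes, from the white knight on e3.
King squares — e1: attacked by Re2; g1: attacked by Rg2; e2: attacked by Rg2; f2: attacked by Re2; g2: attacked by Re2.
Black has no legal moves → checkmate.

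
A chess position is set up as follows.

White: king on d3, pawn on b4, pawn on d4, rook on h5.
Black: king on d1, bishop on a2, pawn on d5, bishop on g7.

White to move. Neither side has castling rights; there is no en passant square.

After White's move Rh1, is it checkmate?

After Rh1: black king on d1; in check: yes, from the white rook on h1.
King squares — c1: attacked by Rh1; e1: attacked by Rh1; c2: attacked by Kd3; d2: attacked by Kd3; e2: attacked by Kd3.
Black has no legal moves → checkmate.

yes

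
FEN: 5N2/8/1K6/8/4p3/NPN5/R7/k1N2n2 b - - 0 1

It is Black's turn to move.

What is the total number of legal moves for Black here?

0

Black to move; king on a1.
In check: yes, from the white rook on a2.
Legal moves: none.
Count: 0.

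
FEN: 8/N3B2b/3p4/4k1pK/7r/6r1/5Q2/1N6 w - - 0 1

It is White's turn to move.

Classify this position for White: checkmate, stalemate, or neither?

White to move; white king on h5.
In check: yes, from the black rook on h4.
King squares — g4: attacked by Rg3; h4: attacked by Pg5; g5: attacked by Rg3; g6: attacked by Bh7; h6: attacked by Rh4.
Legal moves for White: none.
In check with no legal moves → checkmate.

checkmate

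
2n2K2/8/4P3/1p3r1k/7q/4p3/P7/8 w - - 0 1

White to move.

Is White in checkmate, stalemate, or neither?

White to move; white king on f8.
In check: yes, from the black rook on f5.
King squares — e7: attacked by Qh4; f7: attacked by Rf5; g7: available; e8: available; g8: available.
Legal moves for White: Kg8, Ke8, Kg7.
White is in check but has 3 legal moves → neither.

neither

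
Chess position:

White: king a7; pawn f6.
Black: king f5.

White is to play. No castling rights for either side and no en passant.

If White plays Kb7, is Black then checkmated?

no

After Kb7: black king on f5; in check: no.
Black is not in check, so this cannot be checkmate.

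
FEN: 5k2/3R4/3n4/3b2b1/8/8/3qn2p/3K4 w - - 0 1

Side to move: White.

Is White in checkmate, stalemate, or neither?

White to move; white king on d1.
In check: yes, from the black queen on d2.
King squares — c1: attacked by Qd2; e1: attacked by Qd2; c2: attacked by Qd2; d2: attacked by Bg5; e2: attacked by Qd2.
Legal moves for White: none.
In check with no legal moves → checkmate.

checkmate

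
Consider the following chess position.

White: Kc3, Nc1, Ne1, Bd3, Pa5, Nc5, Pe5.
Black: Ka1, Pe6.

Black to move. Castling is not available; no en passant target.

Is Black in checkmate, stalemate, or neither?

Black to move; black king on a1.
In check: no.
King squares — b1: attacked by Bd3; a2: attacked by Nc1; b2: attacked by Kc3.
Legal moves for Black: none.
Not in check and no legal moves → stalemate.

stalemate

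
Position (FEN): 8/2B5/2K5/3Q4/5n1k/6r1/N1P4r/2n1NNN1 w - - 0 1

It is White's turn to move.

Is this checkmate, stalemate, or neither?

neither

White to move; white king on c6.
In check: no.
Legal moves for White include: Bd8+, Bb8, Bd6, Bb6, Be5, Ba5, Bxf4, Kd7, Kb7, Kd6, Kb6, Kc5, Kb5, Qg8, Qd8+, Qf7, Qd7, Qe6, ... (list truncated; more exist).
White has legal moves and is not in check → neither.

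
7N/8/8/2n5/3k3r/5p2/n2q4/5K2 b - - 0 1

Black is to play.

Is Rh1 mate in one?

yes

After Rh1: white king on f1; in check: yes, from the black rook on h1.
King squares — e1: attacked by Rh1; g1: attacked by Rh1; e2: attacked by Qd2; f2: attacked by Qd2; g2: attacked by Qd2.
White has no legal moves → checkmate.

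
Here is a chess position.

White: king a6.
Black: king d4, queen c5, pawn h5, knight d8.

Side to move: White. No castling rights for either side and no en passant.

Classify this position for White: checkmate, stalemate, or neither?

stalemate

White to move; white king on a6.
In check: no.
King squares — a5: attacked by Qc5; b5: attacked by Qc5; b6: attacked by Qc5; a7: attacked by Qc5; b7: attacked by Nd8.
Legal moves for White: none.
Not in check and no legal moves → stalemate.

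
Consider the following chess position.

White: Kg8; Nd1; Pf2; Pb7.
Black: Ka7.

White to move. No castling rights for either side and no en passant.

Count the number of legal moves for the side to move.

White to move; king on g8.
In check: no.
Legal moves: Kh8, Kf8, Kh7, Kg7, Kf7, Ne3, Nc3, Nb2, b8=Q+, b8=R, b8=B+, b8=N, f3, f4.
Count: 14.

14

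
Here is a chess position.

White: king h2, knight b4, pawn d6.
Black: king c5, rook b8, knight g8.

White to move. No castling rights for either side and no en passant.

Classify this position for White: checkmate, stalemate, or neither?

White to move; white king on h2.
In check: no.
Legal moves for White: Nc6, Na6+, Nd5, Nd3+, Nc2, Na2, Kh3, Kg3, Kg2, Kh1, Kg1, d7.
White has 12 legal moves and is not in check → neither.

neither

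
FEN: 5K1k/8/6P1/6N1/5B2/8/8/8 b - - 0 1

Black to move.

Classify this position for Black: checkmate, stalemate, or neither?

Black to move; black king on h8.
In check: no.
King squares — g7: attacked by Kf8; h7: attacked by Ng5; g8: attacked by Kf8.
Legal moves for Black: none.
Not in check and no legal moves → stalemate.

stalemate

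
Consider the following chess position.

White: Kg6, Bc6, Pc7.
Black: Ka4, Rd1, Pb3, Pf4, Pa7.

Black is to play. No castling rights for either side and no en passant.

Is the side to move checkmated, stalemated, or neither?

Black to move; black king on a4.
In check: yes, from the white bishop on c6.
Legal moves for Black: Ka5, Kb4, Ka3.
Black is in check but has 3 legal moves → neither.

neither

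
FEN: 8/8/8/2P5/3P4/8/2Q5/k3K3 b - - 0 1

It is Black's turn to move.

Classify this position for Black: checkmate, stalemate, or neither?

stalemate

Black to move; black king on a1.
In check: no.
King squares — b1: attacked by Qc2; a2: attacked by Qc2; b2: attacked by Qc2.
Legal moves for Black: none.
Not in check and no legal moves → stalemate.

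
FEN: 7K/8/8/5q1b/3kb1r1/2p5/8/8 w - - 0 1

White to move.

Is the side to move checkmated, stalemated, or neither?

White to move; white king on h8.
In check: no.
King squares — g7: attacked by Rg4; h7: attacked by Qf5; g8: attacked by Rg4.
Legal moves for White: none.
Not in check and no legal moves → stalemate.

stalemate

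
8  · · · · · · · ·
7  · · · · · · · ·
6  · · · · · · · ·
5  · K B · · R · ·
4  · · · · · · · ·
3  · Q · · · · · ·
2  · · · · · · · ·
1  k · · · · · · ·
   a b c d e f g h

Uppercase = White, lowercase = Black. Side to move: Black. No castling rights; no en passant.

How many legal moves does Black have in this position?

0

Black to move; king on a1.
In check: no.
Legal moves: none.
Count: 0.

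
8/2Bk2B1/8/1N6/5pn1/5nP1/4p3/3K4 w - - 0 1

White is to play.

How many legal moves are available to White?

White to move; king on d1.
In check: yes, from the black pawn on e2.
Legal moves: Kxe2, Kc2, Kc1.
Count: 3.

3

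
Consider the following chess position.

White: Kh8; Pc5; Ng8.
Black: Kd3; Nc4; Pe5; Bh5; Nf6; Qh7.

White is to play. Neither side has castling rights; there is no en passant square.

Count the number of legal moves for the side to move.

White to move; king on h8.
In check: yes, from the black queen on h7.
Legal moves: none.
Count: 0.

0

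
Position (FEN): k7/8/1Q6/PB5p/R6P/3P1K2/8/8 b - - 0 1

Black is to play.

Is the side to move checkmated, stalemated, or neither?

Black to move; black king on a8.
In check: no.
King squares — a7: attacked by Qb6; b7: attacked by Qb6; b8: attacked by Qb6.
Legal moves for Black: none.
Not in check and no legal moves → stalemate.

stalemate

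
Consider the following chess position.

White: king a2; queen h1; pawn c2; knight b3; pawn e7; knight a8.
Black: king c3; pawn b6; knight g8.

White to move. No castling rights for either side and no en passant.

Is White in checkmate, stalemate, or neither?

neither

White to move; white king on a2.
In check: no.
Legal moves for White include: Nc7, Nxb6, Nc5, Na5, Nd4, Nd2, Nc1, Na1, Ka3, Kb1, Ka1, Qh8+, Qh7, Qb7, Qh6, Qc6+, Qh5, Qd5, ... (list truncated; more exist).
White has legal moves and is not in check → neither.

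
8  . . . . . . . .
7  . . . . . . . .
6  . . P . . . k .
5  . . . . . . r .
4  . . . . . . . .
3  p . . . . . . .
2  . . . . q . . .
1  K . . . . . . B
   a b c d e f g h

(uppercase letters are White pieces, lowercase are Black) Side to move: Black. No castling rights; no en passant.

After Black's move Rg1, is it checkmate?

After Rg1: white king on a1; in check: yes, from the black rook on g1.
King squares — b1: attacked by Rg1; a2: attacked by Qe2; b2: attacked by Qe2.
White has no legal moves → checkmate.

yes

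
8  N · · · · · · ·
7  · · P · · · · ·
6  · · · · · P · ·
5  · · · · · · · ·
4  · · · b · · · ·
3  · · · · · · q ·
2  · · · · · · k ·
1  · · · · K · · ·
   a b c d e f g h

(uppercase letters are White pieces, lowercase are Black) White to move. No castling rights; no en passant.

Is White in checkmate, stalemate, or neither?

neither

White to move; white king on e1.
In check: yes, from the black queen on g3.
Legal moves for White: Ke2, Kd2, Kd1.
White is in check but has 3 legal moves → neither.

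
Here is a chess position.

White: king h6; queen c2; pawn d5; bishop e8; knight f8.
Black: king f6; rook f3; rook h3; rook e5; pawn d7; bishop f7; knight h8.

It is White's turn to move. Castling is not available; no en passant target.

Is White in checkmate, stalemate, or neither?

checkmate

White to move; white king on h6.
In check: yes, from the black rook on h3.
King squares — g5: attacked by Re5; h5: attacked by Rh3; g6: attacked by Kf6; g7: attacked by Kf6; h7: attacked by Rh3.
Legal moves for White: none.
In check with no legal moves → checkmate.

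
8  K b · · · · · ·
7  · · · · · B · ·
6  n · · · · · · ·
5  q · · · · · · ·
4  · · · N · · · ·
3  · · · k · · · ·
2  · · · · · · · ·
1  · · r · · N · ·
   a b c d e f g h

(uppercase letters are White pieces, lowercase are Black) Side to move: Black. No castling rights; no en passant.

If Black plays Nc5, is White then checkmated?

After Nc5: white king on a8; in check: yes, from the black queen on a5.
White has 1 legal reply: Kxb8.
In check but a legal move exists → not checkmate.

no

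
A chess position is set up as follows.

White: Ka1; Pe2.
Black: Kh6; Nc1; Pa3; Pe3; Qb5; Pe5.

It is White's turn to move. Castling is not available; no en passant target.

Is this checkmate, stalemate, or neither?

stalemate

White to move; white king on a1.
In check: no.
King squares — b1: attacked by Qb5; a2: attacked by Nc1; b2: attacked by Pa3.
Legal moves for White: none.
Not in check and no legal moves → stalemate.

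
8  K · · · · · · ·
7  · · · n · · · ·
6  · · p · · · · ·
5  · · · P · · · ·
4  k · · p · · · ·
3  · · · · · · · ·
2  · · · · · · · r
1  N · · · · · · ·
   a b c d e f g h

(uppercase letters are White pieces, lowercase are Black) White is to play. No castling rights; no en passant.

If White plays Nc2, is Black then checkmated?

no

After Nc2: black king on a4; in check: no.
Black is not in check, so this cannot be checkmate.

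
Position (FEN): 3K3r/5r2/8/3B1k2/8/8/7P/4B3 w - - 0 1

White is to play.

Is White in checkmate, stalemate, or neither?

checkmate

White to move; white king on d8.
In check: yes, from the black rook on h8.
King squares — c7: attacked by Rf7; d7: attacked by Rf7; e7: attacked by Rf7; c8: attacked by Rh8; e8: attacked by Rh8.
Legal moves for White: none.
In check with no legal moves → checkmate.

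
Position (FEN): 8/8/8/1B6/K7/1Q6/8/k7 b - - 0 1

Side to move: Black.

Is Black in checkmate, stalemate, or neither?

Black to move; black king on a1.
In check: no.
King squares — b1: attacked by Qb3; a2: attacked by Qb3; b2: attacked by Qb3.
Legal moves for Black: none.
Not in check and no legal moves → stalemate.

stalemate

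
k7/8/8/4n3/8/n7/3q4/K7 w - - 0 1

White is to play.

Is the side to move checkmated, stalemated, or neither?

White to move; white king on a1.
In check: no.
King squares — b1: attacked by Na3; a2: attacked by Qd2; b2: attacked by Qd2.
Legal moves for White: none.
Not in check and no legal moves → stalemate.

stalemate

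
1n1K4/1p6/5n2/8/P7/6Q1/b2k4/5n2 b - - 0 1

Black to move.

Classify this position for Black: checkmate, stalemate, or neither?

Black to move; black king on d2.
In check: no.
Legal moves for Black include: Nbd7, Nc6+, Na6, Ng8, Ne8, Nh7, Nfd7, Nh5, Nd5, Ng4, Ne4, Ke2, Kc2, Kd1, Kc1, Bg8, Bf7, Be6, ... (list truncated; more exist).
Black has legal moves and is not in check → neither.

neither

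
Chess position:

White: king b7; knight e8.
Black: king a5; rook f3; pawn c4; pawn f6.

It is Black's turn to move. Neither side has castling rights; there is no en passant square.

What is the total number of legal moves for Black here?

16

Black to move; king on a5.
In check: no.
Legal moves: Kb5, Kb4, Ka4, Rf5, Rf4, Rh3, Rg3, Re3, Rd3, Rc3, Rb3+, Ra3, Rf2, Rf1, f5, c3.
Count: 16.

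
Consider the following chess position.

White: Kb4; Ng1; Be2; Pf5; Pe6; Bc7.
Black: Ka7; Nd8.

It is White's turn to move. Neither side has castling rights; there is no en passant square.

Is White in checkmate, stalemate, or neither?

neither

White to move; white king on b4.
In check: no.
Legal moves for White include: Bxd8, Bb8+, Bd6, Bb6+, Be5, Ba5, Bf4, Bg3, Bh2, Kc5, Kb5, Ka5, Kc4, Ka4, Kc3, Kb3, Ka3, Ba6, ... (list truncated; more exist).
White has legal moves and is not in check → neither.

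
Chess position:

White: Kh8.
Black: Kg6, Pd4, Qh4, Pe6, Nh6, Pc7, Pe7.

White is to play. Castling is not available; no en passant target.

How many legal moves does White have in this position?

0

White to move; king on h8.
In check: no.
Legal moves: none.
Count: 0.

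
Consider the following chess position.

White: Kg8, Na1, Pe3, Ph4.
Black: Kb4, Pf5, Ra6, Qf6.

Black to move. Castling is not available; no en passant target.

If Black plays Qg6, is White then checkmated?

After Qg6: white king on g8; in check: yes, from the black queen on g6.
White has 2 legal replies: Kh8, Kf8.
In check but a legal move exists → not checkmate.

no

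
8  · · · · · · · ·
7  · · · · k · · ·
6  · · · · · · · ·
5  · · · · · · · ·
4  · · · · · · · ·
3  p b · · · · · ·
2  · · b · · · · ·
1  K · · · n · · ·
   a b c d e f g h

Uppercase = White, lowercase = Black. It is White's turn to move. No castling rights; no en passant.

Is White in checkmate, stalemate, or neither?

White to move; white king on a1.
In check: no.
King squares — b1: attacked by Bc2; a2: attacked by Bb3; b2: attacked by Pa3.
Legal moves for White: none.
Not in check and no legal moves → stalemate.

stalemate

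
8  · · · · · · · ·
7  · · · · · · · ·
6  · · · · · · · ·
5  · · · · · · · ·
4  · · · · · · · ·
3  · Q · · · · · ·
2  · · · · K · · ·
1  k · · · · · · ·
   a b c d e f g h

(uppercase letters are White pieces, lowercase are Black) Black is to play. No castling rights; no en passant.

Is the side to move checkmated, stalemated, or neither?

Black to move; black king on a1.
In check: no.
King squares — b1: attacked by Qb3; a2: attacked by Qb3; b2: attacked by Qb3.
Legal moves for Black: none.
Not in check and no legal moves → stalemate.

stalemate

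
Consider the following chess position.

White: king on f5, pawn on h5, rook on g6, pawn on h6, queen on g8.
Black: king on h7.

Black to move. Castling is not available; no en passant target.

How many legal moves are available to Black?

0

Black to move; king on h7.
In check: yes, from the white queen on g8.
Legal moves: none.
Count: 0.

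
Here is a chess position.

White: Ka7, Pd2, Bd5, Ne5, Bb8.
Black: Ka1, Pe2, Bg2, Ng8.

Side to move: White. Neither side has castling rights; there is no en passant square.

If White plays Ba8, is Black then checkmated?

After Ba8: black king on a1; in check: no.
Black is not in check, so this cannot be checkmate.

no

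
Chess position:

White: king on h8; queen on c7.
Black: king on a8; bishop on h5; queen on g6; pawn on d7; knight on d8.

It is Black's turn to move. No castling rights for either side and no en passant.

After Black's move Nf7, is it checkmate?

After Nf7: white king on h8; in check: yes, from the black knight on f7.
King squares — g7: attacked by Qg6; h7: attacked by Qg6; g8: attacked by Qg6.
White has no legal moves → checkmate.

yes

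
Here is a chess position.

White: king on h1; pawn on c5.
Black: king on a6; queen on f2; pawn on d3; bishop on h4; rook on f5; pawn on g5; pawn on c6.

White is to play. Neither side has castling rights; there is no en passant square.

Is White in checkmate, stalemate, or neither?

stalemate

White to move; white king on h1.
In check: no.
King squares — g1: attacked by Qf2; g2: attacked by Qf2; h2: attacked by Qf2.
Legal moves for White: none.
Not in check and no legal moves → stalemate.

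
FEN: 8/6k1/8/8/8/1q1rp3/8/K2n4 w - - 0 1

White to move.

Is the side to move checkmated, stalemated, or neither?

White to move; white king on a1.
In check: no.
King squares — b1: attacked by Qb3; a2: attacked by Qb3; b2: attacked by Nd1.
Legal moves for White: none.
Not in check and no legal moves → stalemate.

stalemate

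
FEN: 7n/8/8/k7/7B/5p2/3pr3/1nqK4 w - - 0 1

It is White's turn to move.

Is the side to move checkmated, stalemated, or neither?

checkmate

White to move; white king on d1.
In check: yes, from the black queen on c1.
King squares — c1: attacked by Pd2; e1: attacked by Qc1; c2: attacked by Qc1; d2: attacked by Nb1; e2: attacked by Pf3.
Legal moves for White: none.
In check with no legal moves → checkmate.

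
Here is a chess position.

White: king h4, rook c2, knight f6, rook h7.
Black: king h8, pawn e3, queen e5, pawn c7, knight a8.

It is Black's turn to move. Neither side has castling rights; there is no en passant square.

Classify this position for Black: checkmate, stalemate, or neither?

Black to move; black king on h8.
In check: yes, from the white rook on h7.
King squares — g7: attacked by Rh7; h7: attacked by Nf6; g8: attacked by Nf6.
Legal moves for Black: none.
In check with no legal moves → checkmate.

checkmate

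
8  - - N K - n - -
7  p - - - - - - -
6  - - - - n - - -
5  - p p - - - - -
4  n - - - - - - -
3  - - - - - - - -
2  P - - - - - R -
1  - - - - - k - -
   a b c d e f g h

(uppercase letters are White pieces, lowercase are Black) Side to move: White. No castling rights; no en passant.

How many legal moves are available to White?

White to move; king on d8.
In check: yes, from the black knight on e6.
Legal moves: Ke8, Ke7.
Count: 2.

2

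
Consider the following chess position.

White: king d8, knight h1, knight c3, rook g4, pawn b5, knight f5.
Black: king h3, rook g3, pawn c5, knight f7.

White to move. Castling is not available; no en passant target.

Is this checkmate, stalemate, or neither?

White to move; white king on d8.
In check: yes, from the black knight on f7.
Legal moves for White: Ke8, Kc8, Ke7, Kd7, Kc7.
White is in check but has 5 legal moves → neither.

neither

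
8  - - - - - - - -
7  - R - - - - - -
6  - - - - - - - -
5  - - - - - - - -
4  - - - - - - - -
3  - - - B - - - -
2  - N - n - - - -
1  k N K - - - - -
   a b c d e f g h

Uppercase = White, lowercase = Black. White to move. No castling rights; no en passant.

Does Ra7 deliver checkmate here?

After Ra7: black king on a1; in check: yes, from the white rook on a7.
King squares — b1: attacked by Kc1; a2: attacked by Ra7; b2: attacked by Kc1.
Black has no legal moves → checkmate.

yes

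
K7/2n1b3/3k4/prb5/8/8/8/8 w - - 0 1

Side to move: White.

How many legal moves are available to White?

White to move; king on a8.
In check: yes, from the black knight on c7.
Legal moves: none.
Count: 0.

0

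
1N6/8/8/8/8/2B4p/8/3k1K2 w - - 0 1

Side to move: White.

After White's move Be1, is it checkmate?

After Be1: black king on d1; in check: no.
Black is not in check, so this cannot be checkmate.

no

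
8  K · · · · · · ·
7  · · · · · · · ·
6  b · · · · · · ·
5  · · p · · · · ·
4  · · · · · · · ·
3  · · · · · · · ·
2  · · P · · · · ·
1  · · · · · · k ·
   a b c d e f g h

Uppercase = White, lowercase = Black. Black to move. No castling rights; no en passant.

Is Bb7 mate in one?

no

After Bb7: white king on a8; in check: yes, from the black bishop on b7.
White has 3 legal replies: Kb8, Kxb7, Ka7.
In check but a legal move exists → not checkmate.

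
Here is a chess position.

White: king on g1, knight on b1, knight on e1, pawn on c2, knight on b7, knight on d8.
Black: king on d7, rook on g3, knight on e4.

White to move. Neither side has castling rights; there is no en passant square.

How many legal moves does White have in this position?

4

White to move; king on g1.
In check: yes, from the black rook on g3.
Legal moves: Kh2, Kh1, Kf1, Ng2.
Count: 4.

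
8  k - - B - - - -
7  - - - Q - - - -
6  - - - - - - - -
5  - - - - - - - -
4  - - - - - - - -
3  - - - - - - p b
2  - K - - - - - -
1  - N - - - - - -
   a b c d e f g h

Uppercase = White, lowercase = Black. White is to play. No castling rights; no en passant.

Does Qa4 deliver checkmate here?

After Qa4: black king on a8; in check: yes, from the white queen on a4.
Black has 2 legal replies: Kb8, Kb7.
In check but a legal move exists → not checkmate.

no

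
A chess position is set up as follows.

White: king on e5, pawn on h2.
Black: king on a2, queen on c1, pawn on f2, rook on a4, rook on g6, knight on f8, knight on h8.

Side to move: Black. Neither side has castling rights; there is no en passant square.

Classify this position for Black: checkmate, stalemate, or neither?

Black to move; black king on a2.
In check: no.
Legal moves for Black include: Nf7+, Nh7, Nd7+, Ne6, Rg8, Rg7, Rh6, Rf6, Re6+, Rd6, Rc6, Rb6, Rga6, Rg5+, Rgg4, Rg3, Rg2, Rg1, ... (list truncated; more exist).
Black has legal moves and is not in check → neither.

neither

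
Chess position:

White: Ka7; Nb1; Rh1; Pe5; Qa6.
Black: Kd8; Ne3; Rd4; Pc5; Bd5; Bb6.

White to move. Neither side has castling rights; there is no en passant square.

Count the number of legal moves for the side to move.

3

White to move; king on a7.
In check: yes, from the black bishop on b6.
Legal moves: Kb8, Kxb6, Qxb6+.
Count: 3.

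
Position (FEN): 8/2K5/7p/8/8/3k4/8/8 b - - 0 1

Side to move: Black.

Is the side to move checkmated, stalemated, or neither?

Black to move; black king on d3.
In check: no.
Legal moves for Black: Ke4, Kd4, Kc4, Ke3, Kc3, Ke2, Kd2, Kc2, h5.
Black has 9 legal moves and is not in check → neither.

neither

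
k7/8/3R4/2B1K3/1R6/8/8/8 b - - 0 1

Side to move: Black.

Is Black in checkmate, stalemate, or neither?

stalemate

Black to move; black king on a8.
In check: no.
King squares — a7: attacked by Bc5; b7: attacked by Rb4; b8: attacked by Rb4.
Legal moves for Black: none.
Not in check and no legal moves → stalemate.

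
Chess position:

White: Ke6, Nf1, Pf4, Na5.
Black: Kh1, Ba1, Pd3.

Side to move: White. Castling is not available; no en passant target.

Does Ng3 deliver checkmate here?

no

After Ng3: black king on h1; in check: yes, from the white knight on g3.
Black has 3 legal replies: Kh2, Kg2, Kg1.
In check but a legal move exists → not checkmate.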